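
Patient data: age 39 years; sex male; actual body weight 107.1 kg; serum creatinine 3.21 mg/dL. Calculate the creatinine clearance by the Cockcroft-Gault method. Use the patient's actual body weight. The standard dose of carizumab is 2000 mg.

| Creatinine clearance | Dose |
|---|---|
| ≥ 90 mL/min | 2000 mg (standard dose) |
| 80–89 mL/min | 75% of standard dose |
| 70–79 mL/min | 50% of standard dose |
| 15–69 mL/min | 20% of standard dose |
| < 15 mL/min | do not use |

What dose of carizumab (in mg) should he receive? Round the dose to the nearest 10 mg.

400 mg

CrCl = (140 − 39) × 107.1 / (72 × 3.21) = 10817.1 / 231.12 ≈ 46.8 mL/min
CrCl ≈ 47 mL/min → bracket 15–69 mL/min.
20% of 2000 mg = 400 mg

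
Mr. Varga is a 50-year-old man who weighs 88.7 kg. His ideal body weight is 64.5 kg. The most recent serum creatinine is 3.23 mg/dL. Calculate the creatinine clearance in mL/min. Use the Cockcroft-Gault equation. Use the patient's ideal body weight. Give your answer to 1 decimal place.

25.0 mL/min

CrCl = (140 − 50) × 64.5 / (72 × 3.23) = 5805.0 / 232.56 ≈ 25.0 mL/min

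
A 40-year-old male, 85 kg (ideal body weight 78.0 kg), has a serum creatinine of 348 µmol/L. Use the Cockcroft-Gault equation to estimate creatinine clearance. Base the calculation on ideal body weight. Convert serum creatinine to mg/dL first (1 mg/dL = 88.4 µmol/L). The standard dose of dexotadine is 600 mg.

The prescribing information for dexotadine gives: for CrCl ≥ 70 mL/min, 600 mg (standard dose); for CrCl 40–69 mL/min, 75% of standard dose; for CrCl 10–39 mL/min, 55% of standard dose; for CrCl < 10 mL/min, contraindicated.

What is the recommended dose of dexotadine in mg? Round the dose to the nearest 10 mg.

330 mg

SCr = 348 / 88.4 = 3.937 mg/dL
CrCl = (140 − 40) × 78 / (72 × 3.937) = 7800.0 / 283.46 ≈ 27.5 mL/min
CrCl ≈ 28 mL/min → bracket 10–39 mL/min.
55% of 600 mg = 330 mg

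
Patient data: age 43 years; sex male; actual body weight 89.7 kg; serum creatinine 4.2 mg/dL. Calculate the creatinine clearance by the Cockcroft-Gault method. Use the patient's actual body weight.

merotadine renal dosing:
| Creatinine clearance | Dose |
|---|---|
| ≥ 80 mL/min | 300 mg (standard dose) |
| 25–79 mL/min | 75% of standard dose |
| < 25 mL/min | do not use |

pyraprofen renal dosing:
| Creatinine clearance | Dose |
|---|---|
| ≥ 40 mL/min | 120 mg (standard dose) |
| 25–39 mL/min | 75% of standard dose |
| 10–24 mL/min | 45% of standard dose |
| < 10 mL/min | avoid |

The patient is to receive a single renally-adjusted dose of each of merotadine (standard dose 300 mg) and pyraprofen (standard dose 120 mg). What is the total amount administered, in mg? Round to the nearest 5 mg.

CrCl = (140 − 43) × 89.7 / (72 × 4.2) = 8700.9 / 302.40 ≈ 28.8 mL/min
CrCl ≈ 29 mL/min.
merotadine: 25–79 mL/min → 75% of 300 mg = 225 mg.
pyraprofen: 25–39 mL/min → 75% of 120 mg = 90 mg.
Total = 225 + 90 = 315 mg.

315 mg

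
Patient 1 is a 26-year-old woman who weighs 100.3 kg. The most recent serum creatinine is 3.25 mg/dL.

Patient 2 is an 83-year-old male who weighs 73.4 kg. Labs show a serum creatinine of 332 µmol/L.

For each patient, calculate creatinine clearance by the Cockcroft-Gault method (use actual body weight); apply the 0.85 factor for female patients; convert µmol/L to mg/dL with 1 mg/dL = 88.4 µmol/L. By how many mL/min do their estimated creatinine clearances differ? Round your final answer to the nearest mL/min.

26 mL/min

Patient 1: CrCl = (140 − 26) × 100.3 / (72 × 3.25) × 0.85 = 11434.2 / 234.00 × 0.85 ≈ 41.5 mL/min
Patient 2: SCr = 332 / 88.4 = 3.756 mg/dL
Patient 2: CrCl = (140 − 83) × 73.4 / (72 × 3.756) = 4183.8 / 270.43 ≈ 15.5 mL/min
|41.5 − 15.5| = 26.0 mL/min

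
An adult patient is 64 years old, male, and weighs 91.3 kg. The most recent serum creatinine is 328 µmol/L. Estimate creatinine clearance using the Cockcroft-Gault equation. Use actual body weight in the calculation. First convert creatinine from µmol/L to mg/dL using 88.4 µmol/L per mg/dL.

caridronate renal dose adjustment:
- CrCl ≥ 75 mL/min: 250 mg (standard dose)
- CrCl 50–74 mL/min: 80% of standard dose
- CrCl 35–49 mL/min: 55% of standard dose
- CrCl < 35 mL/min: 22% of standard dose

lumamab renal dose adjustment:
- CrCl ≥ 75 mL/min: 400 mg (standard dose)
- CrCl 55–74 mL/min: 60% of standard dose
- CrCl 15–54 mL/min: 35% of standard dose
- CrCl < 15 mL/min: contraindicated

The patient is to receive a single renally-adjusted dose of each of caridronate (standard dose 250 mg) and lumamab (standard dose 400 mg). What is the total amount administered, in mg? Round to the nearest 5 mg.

195 mg

SCr = 328 / 88.4 = 3.71 mg/dL
CrCl = (140 − 64) × 91.3 / (72 × 3.71) = 6938.8 / 267.12 ≈ 26.0 mL/min
CrCl ≈ 26 mL/min.
caridronate: < 35 mL/min → 22% of 250 mg = 55 mg.
lumamab: 15–54 mL/min → 35% of 400 mg = 140 mg.
Total = 55 + 140 = 195 mg.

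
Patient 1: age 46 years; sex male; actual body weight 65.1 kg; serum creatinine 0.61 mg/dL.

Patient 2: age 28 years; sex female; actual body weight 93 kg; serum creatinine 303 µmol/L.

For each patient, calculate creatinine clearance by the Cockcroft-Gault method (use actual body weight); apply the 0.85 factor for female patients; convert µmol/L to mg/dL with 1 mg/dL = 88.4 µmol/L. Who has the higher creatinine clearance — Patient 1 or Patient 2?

Patient 1: CrCl = (140 − 46) × 65.1 / (72 × 0.61) = 6119.4 / 43.92 ≈ 139.3 mL/min
Patient 2: SCr = 303 / 88.4 = 3.428 mg/dL
Patient 2: CrCl = (140 − 28) × 93 / (72 × 3.428) × 0.85 = 10416.0 / 246.82 × 0.85 ≈ 35.9 mL/min
139.3 vs 35.9 mL/min → Patient 1 is higher.

Patient 1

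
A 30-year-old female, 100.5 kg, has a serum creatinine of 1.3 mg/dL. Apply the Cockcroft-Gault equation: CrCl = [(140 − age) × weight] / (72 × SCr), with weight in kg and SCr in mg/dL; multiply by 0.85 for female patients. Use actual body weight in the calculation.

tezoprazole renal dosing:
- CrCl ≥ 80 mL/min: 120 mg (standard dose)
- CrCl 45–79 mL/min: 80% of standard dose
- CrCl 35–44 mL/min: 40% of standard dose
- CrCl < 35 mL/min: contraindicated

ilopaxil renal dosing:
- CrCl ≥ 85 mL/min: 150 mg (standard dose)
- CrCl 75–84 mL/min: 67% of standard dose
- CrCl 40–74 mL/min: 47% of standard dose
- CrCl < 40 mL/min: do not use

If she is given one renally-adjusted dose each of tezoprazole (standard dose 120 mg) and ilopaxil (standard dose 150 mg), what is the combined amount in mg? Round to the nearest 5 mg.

270 mg

CrCl = (140 − 30) × 100.5 / (72 × 1.3) × 0.85 = 11055.0 / 93.60 × 0.85 ≈ 100.4 mL/min
CrCl ≈ 100 mL/min.
tezoprazole: ≥ 80 mL/min → 100% of 120 mg = 120 mg.
ilopaxil: ≥ 85 mL/min → 100% of 150 mg = 150 mg.
Total = 120 + 150 = 270 mg.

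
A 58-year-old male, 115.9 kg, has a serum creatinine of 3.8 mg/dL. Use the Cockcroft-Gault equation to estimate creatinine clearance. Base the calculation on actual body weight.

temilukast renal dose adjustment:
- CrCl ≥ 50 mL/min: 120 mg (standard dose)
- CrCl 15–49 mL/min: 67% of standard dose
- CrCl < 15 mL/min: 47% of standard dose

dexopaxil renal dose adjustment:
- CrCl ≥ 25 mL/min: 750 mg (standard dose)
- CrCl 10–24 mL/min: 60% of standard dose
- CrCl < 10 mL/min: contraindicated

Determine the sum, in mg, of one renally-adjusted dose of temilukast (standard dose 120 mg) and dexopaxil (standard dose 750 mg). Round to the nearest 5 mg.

830 mg

CrCl = (140 − 58) × 115.9 / (72 × 3.8) = 9503.8 / 273.60 ≈ 34.7 mL/min
CrCl ≈ 35 mL/min.
temilukast: 15–49 mL/min → 67% of 120 mg = 80.4 mg.
dexopaxil: ≥ 25 mL/min → 100% of 750 mg = 750 mg.
Total = 80.4 + 750 = 830.4 mg.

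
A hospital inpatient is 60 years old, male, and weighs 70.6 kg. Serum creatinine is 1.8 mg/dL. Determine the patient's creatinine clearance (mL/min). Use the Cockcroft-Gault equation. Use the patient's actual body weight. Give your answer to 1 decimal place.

43.6 mL/min

CrCl = (140 − 60) × 70.6 / (72 × 1.8) = 5648.0 / 129.60 ≈ 43.6 mL/min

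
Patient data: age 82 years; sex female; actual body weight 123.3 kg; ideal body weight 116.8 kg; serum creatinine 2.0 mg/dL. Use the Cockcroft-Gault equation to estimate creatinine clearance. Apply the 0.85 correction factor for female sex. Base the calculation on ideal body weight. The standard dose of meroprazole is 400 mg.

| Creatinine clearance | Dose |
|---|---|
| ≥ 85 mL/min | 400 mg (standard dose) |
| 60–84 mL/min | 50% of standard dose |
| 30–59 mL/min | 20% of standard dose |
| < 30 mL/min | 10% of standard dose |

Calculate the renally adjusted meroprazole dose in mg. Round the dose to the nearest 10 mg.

CrCl = (140 − 82) × 116.8 / (72 × 2) × 0.85 = 6774.4 / 144.00 × 0.85 ≈ 40.0 mL/min
CrCl ≈ 40 mL/min → bracket 30–59 mL/min.
20% of 400 mg = 80 mg

80 mg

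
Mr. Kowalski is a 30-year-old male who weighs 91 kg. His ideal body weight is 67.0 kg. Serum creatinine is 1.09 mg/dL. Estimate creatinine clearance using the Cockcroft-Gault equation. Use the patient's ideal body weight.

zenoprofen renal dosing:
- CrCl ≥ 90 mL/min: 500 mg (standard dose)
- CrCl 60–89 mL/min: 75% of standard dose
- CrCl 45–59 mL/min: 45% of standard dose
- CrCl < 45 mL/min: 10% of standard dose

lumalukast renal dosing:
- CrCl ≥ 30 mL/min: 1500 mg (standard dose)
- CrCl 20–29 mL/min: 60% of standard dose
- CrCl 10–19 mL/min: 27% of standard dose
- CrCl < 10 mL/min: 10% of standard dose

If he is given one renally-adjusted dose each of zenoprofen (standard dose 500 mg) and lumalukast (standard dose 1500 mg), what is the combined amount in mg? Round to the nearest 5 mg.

CrCl = (140 − 30) × 67 / (72 × 1.09) = 7370.0 / 78.48 ≈ 93.9 mL/min
CrCl ≈ 94 mL/min.
zenoprofen: ≥ 90 mL/min → 100% of 500 mg = 500 mg.
lumalukast: ≥ 30 mL/min → 100% of 1500 mg = 1500 mg.
Total = 500 + 1500 = 2000 mg.

2000 mg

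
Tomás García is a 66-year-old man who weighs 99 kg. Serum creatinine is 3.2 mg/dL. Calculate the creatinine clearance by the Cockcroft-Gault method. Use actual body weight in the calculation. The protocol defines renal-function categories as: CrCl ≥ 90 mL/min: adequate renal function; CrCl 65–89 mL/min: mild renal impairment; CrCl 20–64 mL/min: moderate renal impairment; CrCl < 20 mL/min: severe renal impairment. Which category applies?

moderate renal impairment

CrCl = (140 − 66) × 99 / (72 × 3.2) = 7326.0 / 230.40 ≈ 31.8 mL/min
32 mL/min falls in the 'moderate renal impairment' range.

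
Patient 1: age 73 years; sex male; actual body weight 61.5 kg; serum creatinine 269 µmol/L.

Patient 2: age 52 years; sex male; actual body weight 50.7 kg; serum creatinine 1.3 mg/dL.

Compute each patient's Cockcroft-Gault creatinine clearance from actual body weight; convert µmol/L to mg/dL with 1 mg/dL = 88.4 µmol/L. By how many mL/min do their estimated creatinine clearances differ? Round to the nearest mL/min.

29 mL/min

Patient 1: SCr = 269 / 88.4 = 3.043 mg/dL
Patient 1: CrCl = (140 − 73) × 61.5 / (72 × 3.043) = 4120.5 / 219.10 ≈ 18.8 mL/min
Patient 2: CrCl = (140 − 52) × 50.7 / (72 × 1.3) = 4461.6 / 93.60 ≈ 47.7 mL/min
|18.8 − 47.7| = 28.9 mL/min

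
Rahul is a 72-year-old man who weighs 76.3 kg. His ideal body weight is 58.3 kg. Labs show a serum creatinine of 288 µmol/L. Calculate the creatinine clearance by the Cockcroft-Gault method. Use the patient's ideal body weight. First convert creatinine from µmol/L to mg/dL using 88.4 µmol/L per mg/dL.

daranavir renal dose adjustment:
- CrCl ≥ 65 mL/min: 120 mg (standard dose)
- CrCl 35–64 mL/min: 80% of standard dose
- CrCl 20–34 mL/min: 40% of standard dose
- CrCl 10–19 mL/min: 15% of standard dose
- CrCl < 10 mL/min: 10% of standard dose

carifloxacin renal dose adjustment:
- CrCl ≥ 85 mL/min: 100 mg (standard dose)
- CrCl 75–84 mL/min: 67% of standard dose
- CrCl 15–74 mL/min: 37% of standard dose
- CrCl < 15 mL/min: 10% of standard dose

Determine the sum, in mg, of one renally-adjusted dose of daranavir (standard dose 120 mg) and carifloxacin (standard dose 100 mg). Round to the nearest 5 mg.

55 mg

SCr = 288 / 88.4 = 3.258 mg/dL
CrCl = (140 − 72) × 58.3 / (72 × 3.258) = 3964.4 / 234.58 ≈ 16.9 mL/min
CrCl ≈ 17 mL/min.
daranavir: 10–19 mL/min → 15% of 120 mg = 18 mg.
carifloxacin: 15–74 mL/min → 37% of 100 mg = 37 mg.
Total = 18 + 37 = 55 mg.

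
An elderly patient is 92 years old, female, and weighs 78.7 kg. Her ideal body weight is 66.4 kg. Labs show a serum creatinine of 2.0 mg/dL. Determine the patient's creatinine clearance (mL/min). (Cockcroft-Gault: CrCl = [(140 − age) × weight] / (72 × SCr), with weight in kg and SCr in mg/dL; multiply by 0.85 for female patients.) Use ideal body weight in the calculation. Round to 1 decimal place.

CrCl = (140 − 92) × 66.4 / (72 × 2) × 0.85 = 3187.2 / 144.00 × 0.85 ≈ 18.8 mL/min

18.8 mL/min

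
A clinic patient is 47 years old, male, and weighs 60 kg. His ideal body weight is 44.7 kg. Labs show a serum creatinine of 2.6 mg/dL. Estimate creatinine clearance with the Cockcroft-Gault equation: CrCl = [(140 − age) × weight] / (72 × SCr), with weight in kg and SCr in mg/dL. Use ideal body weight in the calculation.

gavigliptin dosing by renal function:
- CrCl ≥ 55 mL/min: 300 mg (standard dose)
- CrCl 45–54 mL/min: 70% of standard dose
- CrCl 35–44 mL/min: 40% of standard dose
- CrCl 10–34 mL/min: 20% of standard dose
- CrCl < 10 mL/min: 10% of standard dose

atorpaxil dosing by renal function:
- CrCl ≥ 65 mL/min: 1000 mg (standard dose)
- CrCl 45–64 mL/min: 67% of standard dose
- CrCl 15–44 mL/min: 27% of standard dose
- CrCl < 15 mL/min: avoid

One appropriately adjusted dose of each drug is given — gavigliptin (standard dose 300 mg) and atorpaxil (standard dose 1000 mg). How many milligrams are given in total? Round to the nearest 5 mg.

330 mg

CrCl = (140 − 47) × 44.7 / (72 × 2.6) = 4157.1 / 187.20 ≈ 22.2 mL/min
CrCl ≈ 22 mL/min.
gavigliptin: 10–34 mL/min → 20% of 300 mg = 60 mg.
atorpaxil: 15–44 mL/min → 27% of 1000 mg = 270 mg.
Total = 60 + 270 = 330 mg.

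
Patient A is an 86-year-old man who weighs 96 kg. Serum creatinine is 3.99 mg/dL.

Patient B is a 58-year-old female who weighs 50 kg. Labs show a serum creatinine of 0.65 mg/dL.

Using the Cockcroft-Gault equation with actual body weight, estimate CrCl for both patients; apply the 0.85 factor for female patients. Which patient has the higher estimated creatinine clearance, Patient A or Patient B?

Patient A: CrCl = (140 − 86) × 96 / (72 × 3.99) = 5184.0 / 287.28 ≈ 18.0 mL/min
Patient B: CrCl = (140 − 58) × 50 / (72 × 0.65) × 0.85 = 4100.0 / 46.80 × 0.85 ≈ 74.5 mL/min
18.0 vs 74.5 mL/min → Patient B is higher.

Patient B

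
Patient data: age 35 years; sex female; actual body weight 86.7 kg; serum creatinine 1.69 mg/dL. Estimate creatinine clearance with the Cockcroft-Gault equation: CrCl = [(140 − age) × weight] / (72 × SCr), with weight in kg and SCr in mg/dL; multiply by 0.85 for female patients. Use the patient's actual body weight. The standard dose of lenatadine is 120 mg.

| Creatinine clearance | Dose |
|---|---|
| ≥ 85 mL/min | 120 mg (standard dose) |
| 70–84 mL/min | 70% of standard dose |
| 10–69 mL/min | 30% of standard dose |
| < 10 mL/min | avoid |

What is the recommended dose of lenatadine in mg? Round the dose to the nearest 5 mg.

35 mg

CrCl = (140 − 35) × 86.7 / (72 × 1.69) × 0.85 = 9103.5 / 121.68 × 0.85 ≈ 63.6 mL/min
CrCl ≈ 64 mL/min → bracket 10–69 mL/min.
30% of 120 mg = 36 mg → 35 mg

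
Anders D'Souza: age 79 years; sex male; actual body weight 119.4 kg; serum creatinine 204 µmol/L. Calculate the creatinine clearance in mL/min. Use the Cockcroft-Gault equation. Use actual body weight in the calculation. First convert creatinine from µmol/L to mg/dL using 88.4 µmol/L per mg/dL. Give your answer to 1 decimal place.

SCr = 204 / 88.4 = 2.308 mg/dL
CrCl = (140 − 79) × 119.4 / (72 × 2.308) = 7283.4 / 166.18 ≈ 43.8 mL/min

43.8 mL/min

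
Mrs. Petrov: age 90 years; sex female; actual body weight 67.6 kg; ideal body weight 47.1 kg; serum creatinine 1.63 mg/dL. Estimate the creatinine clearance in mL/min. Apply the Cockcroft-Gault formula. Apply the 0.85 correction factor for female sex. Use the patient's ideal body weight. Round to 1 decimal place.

17.1 mL/min

CrCl = (140 − 90) × 47.1 / (72 × 1.63) × 0.85 = 2355.0 / 117.36 × 0.85 ≈ 17.1 mL/min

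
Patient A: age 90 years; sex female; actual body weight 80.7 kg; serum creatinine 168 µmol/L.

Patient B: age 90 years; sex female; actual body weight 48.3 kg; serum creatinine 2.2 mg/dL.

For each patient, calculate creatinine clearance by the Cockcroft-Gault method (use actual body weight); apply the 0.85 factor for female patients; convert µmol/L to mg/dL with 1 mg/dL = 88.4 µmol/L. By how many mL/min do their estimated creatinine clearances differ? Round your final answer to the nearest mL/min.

Patient A: SCr = 168 / 88.4 = 1.9 mg/dL
Patient A: CrCl = (140 − 90) × 80.7 / (72 × 1.9) × 0.85 = 4035.0 / 136.80 × 0.85 ≈ 25.1 mL/min
Patient B: CrCl = (140 − 90) × 48.3 / (72 × 2.2) × 0.85 = 2415.0 / 158.40 × 0.85 ≈ 13.0 mL/min
|25.1 − 13.0| = 12.1 mL/min

12 mL/min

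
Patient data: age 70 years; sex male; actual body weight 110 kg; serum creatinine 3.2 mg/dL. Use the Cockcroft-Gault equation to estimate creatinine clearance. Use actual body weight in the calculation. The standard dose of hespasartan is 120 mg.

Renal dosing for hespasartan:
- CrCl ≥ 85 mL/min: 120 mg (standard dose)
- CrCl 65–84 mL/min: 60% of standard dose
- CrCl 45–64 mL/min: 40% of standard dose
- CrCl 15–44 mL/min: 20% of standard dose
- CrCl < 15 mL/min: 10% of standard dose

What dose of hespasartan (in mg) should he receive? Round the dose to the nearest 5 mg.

CrCl = (140 − 70) × 110 / (72 × 3.2) = 7700.0 / 230.40 ≈ 33.4 mL/min
CrCl ≈ 33 mL/min → bracket 15–44 mL/min.
20% of 120 mg = 24 mg → 25 mg

25 mg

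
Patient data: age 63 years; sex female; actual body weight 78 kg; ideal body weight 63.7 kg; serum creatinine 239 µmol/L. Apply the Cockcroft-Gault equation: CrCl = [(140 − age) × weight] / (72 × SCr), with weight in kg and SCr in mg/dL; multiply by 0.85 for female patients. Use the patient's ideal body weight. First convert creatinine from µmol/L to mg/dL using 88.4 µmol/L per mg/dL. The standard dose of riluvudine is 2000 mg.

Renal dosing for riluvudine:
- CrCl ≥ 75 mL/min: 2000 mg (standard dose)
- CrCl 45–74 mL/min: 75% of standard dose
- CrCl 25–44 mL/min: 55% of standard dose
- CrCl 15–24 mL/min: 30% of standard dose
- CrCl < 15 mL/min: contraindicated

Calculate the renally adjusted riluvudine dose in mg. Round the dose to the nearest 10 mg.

SCr = 239 / 88.4 = 2.704 mg/dL
CrCl = (140 − 63) × 63.7 / (72 × 2.704) × 0.85 = 4904.9 / 194.69 × 0.85 ≈ 21.4 mL/min
CrCl ≈ 21 mL/min → bracket 15–24 mL/min.
30% of 2000 mg = 600 mg

600 mg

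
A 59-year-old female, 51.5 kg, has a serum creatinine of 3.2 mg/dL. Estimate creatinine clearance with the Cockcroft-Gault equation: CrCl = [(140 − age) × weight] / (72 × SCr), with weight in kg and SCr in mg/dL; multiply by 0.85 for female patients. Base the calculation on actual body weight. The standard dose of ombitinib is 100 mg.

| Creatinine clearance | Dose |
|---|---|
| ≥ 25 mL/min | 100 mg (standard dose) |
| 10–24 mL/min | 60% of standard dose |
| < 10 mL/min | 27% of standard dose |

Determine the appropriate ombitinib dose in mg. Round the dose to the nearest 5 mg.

60 mg

CrCl = (140 − 59) × 51.5 / (72 × 3.2) × 0.85 = 4171.5 / 230.40 × 0.85 ≈ 15.4 mL/min
CrCl ≈ 15 mL/min → bracket 10–24 mL/min.
60% of 100 mg = 60 mg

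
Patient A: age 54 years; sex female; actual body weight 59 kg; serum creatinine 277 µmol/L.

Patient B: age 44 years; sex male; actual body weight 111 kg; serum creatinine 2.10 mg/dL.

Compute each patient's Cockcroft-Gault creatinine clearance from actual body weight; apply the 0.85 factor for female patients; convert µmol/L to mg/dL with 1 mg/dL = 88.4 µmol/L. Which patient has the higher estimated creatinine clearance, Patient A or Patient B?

Patient B

Patient A: SCr = 277 / 88.4 = 3.133 mg/dL
Patient A: CrCl = (140 − 54) × 59 / (72 × 3.133) × 0.85 = 5074.0 / 225.58 × 0.85 ≈ 19.1 mL/min
Patient B: CrCl = (140 − 44) × 111 / (72 × 2.1) = 10656.0 / 151.20 ≈ 70.5 mL/min
19.1 vs 70.5 mL/min → Patient B is higher.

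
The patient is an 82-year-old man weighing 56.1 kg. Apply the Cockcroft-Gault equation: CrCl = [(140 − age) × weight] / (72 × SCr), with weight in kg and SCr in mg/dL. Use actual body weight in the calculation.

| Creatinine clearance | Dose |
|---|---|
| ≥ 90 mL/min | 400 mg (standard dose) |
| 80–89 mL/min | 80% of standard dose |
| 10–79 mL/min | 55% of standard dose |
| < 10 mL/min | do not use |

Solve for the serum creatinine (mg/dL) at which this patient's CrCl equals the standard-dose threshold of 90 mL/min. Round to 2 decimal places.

Standard dose requires CrCl ≥ 90 mL/min.
Set (140 − 82) × 56.1 / (72 × SCr) = 90
SCr = (140 − 82) × 56.1 / (72 × 90) = 0.502 mg/dL

0.50 mg/dL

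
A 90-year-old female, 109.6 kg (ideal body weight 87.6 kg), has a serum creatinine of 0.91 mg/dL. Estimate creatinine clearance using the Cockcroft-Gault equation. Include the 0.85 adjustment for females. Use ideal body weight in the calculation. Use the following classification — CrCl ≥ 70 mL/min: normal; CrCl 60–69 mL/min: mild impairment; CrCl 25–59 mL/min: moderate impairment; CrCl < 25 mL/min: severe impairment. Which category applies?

CrCl = (140 − 90) × 87.6 / (72 × 0.91) × 0.85 = 4380.0 / 65.52 × 0.85 ≈ 56.8 mL/min
57 mL/min falls in the 'moderate impairment' range.

moderate impairment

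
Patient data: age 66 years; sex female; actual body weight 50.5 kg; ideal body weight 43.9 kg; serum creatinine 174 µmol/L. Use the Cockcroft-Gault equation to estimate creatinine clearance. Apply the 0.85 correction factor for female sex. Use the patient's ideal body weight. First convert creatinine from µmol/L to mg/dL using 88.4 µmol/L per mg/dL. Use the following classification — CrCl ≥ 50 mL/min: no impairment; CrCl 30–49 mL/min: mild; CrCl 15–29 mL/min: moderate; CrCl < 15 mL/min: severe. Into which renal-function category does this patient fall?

moderate

SCr = 174 / 88.4 = 1.968 mg/dL
CrCl = (140 − 66) × 43.9 / (72 × 1.968) × 0.85 = 3248.6 / 141.70 × 0.85 ≈ 19.5 mL/min
19 mL/min falls in the 'moderate' range.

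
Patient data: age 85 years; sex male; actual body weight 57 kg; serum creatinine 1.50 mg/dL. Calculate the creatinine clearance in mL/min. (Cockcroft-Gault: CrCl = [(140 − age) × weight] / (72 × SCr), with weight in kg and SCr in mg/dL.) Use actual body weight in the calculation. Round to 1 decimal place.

29.0 mL/min

CrCl = (140 − 85) × 57 / (72 × 1.5) = 3135.0 / 108.00 ≈ 29.0 mL/min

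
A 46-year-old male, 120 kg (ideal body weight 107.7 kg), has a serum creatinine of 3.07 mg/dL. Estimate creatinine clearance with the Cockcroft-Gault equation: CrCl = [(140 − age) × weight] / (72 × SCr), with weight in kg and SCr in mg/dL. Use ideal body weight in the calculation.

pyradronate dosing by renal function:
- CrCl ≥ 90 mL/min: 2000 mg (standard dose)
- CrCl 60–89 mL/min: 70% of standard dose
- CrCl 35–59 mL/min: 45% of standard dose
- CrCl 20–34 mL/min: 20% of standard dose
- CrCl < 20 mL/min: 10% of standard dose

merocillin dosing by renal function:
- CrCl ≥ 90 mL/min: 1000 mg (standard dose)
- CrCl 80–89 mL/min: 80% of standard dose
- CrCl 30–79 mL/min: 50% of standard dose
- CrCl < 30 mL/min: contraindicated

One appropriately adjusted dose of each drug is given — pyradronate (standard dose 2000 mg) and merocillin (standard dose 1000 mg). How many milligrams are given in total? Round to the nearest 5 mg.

1400 mg

CrCl = (140 − 46) × 107.7 / (72 × 3.07) = 10123.8 / 221.04 ≈ 45.8 mL/min
CrCl ≈ 46 mL/min.
pyradronate: 35–59 mL/min → 45% of 2000 mg = 900 mg.
merocillin: 30–79 mL/min → 50% of 1000 mg = 500 mg.
Total = 900 + 500 = 1400 mg.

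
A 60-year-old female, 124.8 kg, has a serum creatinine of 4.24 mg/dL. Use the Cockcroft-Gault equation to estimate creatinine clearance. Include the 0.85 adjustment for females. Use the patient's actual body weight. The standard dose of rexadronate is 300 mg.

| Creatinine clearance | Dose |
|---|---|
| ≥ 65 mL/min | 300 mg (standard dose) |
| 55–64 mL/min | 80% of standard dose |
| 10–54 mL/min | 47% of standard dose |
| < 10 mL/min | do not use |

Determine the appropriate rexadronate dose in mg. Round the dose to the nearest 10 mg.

140 mg

CrCl = (140 − 60) × 124.8 / (72 × 4.24) × 0.85 = 9984.0 / 305.28 × 0.85 ≈ 27.8 mL/min
CrCl ≈ 28 mL/min → bracket 10–54 mL/min.
47% of 300 mg = 141 mg → 140 mg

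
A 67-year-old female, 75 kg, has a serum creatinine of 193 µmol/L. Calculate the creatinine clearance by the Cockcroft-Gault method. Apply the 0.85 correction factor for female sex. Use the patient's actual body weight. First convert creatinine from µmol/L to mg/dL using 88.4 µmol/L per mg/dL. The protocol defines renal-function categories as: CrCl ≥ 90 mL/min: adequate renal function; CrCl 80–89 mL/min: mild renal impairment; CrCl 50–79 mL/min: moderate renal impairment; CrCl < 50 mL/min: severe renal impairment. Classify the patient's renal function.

SCr = 193 / 88.4 = 2.183 mg/dL
CrCl = (140 − 67) × 75 / (72 × 2.183) × 0.85 = 5475.0 / 157.18 × 0.85 ≈ 29.6 mL/min
30 mL/min falls in the 'severe renal impairment' range.

severe renal impairment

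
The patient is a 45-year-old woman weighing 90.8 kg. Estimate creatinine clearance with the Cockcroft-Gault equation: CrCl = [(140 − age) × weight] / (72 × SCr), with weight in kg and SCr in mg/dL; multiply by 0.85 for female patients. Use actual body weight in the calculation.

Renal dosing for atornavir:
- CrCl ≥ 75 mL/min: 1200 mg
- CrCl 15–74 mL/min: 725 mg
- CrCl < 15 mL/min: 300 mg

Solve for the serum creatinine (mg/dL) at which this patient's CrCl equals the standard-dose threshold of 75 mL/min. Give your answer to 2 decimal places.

Standard dose requires CrCl ≥ 75 mL/min.
Set (140 − 45) × 90.8 × 0.85 / (72 × SCr) = 75
SCr = (140 − 45) × 90.8 × 0.85 / (72 × 75) = 1.358 mg/dL

1.36 mg/dL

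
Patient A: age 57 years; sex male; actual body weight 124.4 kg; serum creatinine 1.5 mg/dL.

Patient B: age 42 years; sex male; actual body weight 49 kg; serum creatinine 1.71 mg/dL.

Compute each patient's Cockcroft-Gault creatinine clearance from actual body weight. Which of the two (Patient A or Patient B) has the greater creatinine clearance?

Patient A: CrCl = (140 − 57) × 124.4 / (72 × 1.5) = 10325.2 / 108.00 ≈ 95.6 mL/min
Patient B: CrCl = (140 − 42) × 49 / (72 × 1.71) = 4802.0 / 123.12 ≈ 39.0 mL/min
95.6 vs 39.0 mL/min → Patient A is higher.

Patient A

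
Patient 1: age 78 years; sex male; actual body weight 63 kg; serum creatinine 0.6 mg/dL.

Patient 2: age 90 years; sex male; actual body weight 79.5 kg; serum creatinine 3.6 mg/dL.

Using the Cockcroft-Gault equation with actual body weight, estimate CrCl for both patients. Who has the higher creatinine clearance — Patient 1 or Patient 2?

Patient 1

Patient 1: CrCl = (140 − 78) × 63 / (72 × 0.6) = 3906.0 / 43.20 ≈ 90.4 mL/min
Patient 2: CrCl = (140 − 90) × 79.5 / (72 × 3.6) = 3975.0 / 259.20 ≈ 15.3 mL/min
90.4 vs 15.3 mL/min → Patient 1 is higher.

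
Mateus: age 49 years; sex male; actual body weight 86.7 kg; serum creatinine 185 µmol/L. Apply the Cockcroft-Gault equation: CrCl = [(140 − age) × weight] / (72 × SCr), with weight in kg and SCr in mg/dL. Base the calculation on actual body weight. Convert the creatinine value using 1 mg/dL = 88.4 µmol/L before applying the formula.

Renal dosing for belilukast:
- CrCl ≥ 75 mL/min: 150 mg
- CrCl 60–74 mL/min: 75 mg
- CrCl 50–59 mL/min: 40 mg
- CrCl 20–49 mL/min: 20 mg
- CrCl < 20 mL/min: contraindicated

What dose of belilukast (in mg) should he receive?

40 mg

SCr = 185 / 88.4 = 2.093 mg/dL
CrCl = (140 − 49) × 86.7 / (72 × 2.093) = 7889.7 / 150.70 ≈ 52.4 mL/min
CrCl ≈ 52 mL/min → bracket 50–59 mL/min.
Dose for this bracket: 40 mg.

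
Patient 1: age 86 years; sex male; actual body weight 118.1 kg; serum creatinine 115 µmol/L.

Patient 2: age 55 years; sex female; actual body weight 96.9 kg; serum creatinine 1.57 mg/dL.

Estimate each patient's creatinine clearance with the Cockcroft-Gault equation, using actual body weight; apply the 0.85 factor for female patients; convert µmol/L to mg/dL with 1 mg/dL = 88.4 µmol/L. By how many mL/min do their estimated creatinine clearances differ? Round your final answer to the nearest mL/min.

6 mL/min

Patient 1: SCr = 115 / 88.4 = 1.301 mg/dL
Patient 1: CrCl = (140 − 86) × 118.1 / (72 × 1.301) = 6377.4 / 93.67 ≈ 68.1 mL/min
Patient 2: CrCl = (140 − 55) × 96.9 / (72 × 1.57) × 0.85 = 8236.5 / 113.04 × 0.85 ≈ 61.9 mL/min
|68.1 − 61.9| = 6.2 mL/min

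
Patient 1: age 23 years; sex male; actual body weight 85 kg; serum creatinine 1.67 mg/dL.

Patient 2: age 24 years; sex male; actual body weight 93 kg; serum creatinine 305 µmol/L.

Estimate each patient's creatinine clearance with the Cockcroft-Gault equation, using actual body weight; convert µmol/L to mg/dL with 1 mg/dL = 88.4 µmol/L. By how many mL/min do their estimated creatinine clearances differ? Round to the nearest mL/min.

39 mL/min

Patient 1: CrCl = (140 − 23) × 85 / (72 × 1.67) = 9945.0 / 120.24 ≈ 82.7 mL/min
Patient 2: SCr = 305 / 88.4 = 3.45 mg/dL
Patient 2: CrCl = (140 − 24) × 93 / (72 × 3.45) = 10788.0 / 248.40 ≈ 43.4 mL/min
|82.7 − 43.4| = 39.3 mL/min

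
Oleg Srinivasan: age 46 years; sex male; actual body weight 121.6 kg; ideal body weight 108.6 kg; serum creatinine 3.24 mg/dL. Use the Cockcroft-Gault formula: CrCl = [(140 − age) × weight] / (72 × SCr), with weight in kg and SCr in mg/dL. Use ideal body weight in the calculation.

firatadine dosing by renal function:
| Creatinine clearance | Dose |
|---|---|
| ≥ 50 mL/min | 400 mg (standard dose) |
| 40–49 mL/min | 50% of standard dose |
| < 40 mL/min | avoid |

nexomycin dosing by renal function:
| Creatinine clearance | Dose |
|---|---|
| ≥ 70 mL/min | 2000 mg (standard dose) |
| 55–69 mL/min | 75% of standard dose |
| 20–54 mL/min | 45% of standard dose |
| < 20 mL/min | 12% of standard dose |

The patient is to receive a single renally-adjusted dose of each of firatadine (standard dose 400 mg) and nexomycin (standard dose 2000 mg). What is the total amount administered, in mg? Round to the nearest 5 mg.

CrCl = (140 − 46) × 108.6 / (72 × 3.24) = 10208.4 / 233.28 ≈ 43.8 mL/min
CrCl ≈ 44 mL/min.
firatadine: 40–49 mL/min → 50% of 400 mg = 200 mg.
nexomycin: 20–54 mL/min → 45% of 2000 mg = 900 mg.
Total = 200 + 900 = 1100 mg.

1100 mg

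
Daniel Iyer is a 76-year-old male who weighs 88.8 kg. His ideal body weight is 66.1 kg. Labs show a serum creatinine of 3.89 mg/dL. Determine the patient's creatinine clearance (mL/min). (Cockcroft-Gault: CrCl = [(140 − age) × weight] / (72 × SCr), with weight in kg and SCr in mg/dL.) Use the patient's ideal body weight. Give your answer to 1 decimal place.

15.1 mL/min

CrCl = (140 − 76) × 66.1 / (72 × 3.89) = 4230.4 / 280.08 ≈ 15.1 mL/min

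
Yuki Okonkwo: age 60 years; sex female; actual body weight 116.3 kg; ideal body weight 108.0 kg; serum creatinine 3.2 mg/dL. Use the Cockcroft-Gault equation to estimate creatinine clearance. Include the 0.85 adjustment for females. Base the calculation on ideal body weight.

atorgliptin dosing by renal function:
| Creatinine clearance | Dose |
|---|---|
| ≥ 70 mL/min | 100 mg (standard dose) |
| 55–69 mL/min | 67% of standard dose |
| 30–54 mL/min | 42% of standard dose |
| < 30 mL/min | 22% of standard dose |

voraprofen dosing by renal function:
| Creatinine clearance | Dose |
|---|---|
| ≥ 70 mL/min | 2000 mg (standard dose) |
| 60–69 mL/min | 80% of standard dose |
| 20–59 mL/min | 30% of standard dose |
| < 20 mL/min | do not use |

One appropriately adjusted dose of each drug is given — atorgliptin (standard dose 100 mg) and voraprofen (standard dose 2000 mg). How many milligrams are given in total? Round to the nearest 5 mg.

640 mg

CrCl = (140 − 60) × 108 / (72 × 3.2) × 0.85 = 8640.0 / 230.40 × 0.85 ≈ 31.9 mL/min
CrCl ≈ 32 mL/min.
atorgliptin: 30–54 mL/min → 42% of 100 mg = 42 mg.
voraprofen: 20–59 mL/min → 30% of 2000 mg = 600 mg.
Total = 42 + 600 = 642 mg.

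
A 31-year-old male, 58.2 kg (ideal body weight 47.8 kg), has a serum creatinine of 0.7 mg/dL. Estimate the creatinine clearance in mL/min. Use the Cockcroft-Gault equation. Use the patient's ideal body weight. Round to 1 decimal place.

103.4 mL/min

CrCl = (140 − 31) × 47.8 / (72 × 0.7) = 5210.2 / 50.40 ≈ 103.4 mL/min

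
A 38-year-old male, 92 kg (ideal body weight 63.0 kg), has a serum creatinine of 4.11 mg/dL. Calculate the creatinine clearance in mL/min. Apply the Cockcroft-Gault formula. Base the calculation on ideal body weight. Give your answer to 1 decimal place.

CrCl = (140 − 38) × 63 / (72 × 4.11) = 6426.0 / 295.92 ≈ 21.7 mL/min

21.7 mL/min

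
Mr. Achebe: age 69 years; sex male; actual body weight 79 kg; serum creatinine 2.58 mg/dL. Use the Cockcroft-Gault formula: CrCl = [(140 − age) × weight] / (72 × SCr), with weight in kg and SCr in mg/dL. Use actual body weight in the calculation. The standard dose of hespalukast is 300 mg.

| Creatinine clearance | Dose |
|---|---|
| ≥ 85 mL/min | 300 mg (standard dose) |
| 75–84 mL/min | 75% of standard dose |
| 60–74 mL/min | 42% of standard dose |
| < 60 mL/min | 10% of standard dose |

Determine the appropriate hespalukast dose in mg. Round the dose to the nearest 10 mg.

30 mg

CrCl = (140 − 69) × 79 / (72 × 2.58) = 5609.0 / 185.76 ≈ 30.2 mL/min
CrCl ≈ 30 mL/min → bracket < 60 mL/min.
10% of 300 mg = 30 mg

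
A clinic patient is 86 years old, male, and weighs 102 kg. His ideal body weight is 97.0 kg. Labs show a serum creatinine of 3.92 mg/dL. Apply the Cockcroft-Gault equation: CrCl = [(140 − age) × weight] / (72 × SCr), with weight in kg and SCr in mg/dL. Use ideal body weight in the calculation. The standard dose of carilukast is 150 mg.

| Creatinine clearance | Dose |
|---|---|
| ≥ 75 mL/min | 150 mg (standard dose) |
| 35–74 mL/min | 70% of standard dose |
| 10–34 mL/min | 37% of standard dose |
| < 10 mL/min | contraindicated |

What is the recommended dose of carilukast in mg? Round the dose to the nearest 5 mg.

CrCl = (140 − 86) × 97 / (72 × 3.92) = 5238.0 / 282.24 ≈ 18.6 mL/min
CrCl ≈ 19 mL/min → bracket 10–34 mL/min.
37% of 150 mg = 55.5 mg → 55 mg

55 mg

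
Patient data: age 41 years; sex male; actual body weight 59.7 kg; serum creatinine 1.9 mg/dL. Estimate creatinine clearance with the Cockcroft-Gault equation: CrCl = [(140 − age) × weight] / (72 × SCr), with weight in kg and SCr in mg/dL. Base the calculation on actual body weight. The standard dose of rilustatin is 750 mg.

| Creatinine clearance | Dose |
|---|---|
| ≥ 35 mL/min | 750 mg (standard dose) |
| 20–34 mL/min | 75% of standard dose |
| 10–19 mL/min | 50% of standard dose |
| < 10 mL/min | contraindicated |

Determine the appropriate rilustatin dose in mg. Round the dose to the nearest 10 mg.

CrCl = (140 − 41) × 59.7 / (72 × 1.9) = 5910.3 / 136.80 ≈ 43.2 mL/min
CrCl ≈ 43 mL/min → bracket ≥ 35 mL/min.
100% of 750 mg = 750 mg

750 mg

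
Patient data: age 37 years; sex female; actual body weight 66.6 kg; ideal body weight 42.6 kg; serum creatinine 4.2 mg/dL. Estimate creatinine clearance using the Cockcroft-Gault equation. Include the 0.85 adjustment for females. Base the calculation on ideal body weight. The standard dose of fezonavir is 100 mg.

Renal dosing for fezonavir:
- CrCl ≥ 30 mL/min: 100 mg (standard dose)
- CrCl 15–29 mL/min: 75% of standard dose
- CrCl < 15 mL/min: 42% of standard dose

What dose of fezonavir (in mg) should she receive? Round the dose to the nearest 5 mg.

40 mg

CrCl = (140 − 37) × 42.6 / (72 × 4.2) × 0.85 = 4387.8 / 302.40 × 0.85 ≈ 12.3 mL/min
CrCl ≈ 12 mL/min → bracket < 15 mL/min.
42% of 100 mg = 42 mg → 40 mg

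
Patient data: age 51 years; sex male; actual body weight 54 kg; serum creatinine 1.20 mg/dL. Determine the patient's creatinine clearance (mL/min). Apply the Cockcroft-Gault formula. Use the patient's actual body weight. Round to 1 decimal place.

CrCl = (140 − 51) × 54 / (72 × 1.2) = 4806.0 / 86.40 ≈ 55.6 mL/min

55.6 mL/min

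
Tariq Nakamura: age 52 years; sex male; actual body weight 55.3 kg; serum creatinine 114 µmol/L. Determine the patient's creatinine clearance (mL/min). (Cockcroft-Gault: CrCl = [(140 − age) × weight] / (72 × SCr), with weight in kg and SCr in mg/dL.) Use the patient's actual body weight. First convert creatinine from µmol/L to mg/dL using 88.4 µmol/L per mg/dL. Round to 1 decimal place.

52.4 mL/min

SCr = 114 / 88.4 = 1.29 mg/dL
CrCl = (140 − 52) × 55.3 / (72 × 1.29) = 4866.4 / 92.88 ≈ 52.4 mL/min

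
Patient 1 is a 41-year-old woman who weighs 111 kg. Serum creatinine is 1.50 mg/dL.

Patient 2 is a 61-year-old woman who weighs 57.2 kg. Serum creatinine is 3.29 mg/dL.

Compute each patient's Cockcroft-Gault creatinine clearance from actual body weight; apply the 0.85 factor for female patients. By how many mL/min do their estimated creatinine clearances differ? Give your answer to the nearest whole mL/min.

Patient 1: CrCl = (140 − 41) × 111 / (72 × 1.5) × 0.85 = 10989.0 / 108.00 × 0.85 ≈ 86.5 mL/min
Patient 2: CrCl = (140 − 61) × 57.2 / (72 × 3.29) × 0.85 = 4518.8 / 236.88 × 0.85 ≈ 16.2 mL/min
|86.5 − 16.2| = 70.3 mL/min

70 mL/min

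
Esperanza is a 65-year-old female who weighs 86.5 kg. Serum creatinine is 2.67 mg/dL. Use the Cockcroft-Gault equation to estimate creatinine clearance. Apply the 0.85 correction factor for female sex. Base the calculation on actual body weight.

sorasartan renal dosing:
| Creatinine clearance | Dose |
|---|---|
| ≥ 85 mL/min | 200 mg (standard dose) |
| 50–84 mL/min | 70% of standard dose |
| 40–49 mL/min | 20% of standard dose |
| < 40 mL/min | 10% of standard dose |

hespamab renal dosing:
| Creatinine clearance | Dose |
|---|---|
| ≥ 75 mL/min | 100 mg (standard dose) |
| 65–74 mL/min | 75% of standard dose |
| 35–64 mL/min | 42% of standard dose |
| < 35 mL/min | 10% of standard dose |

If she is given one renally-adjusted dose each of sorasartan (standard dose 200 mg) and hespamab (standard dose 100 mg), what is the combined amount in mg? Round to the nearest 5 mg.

30 mg

CrCl = (140 − 65) × 86.5 / (72 × 2.67) × 0.85 = 6487.5 / 192.24 × 0.85 ≈ 28.7 mL/min
CrCl ≈ 29 mL/min.
sorasartan: < 40 mL/min → 10% of 200 mg = 20 mg.
hespamab: < 35 mL/min → 10% of 100 mg = 10 mg.
Total = 20 + 10 = 30 mg.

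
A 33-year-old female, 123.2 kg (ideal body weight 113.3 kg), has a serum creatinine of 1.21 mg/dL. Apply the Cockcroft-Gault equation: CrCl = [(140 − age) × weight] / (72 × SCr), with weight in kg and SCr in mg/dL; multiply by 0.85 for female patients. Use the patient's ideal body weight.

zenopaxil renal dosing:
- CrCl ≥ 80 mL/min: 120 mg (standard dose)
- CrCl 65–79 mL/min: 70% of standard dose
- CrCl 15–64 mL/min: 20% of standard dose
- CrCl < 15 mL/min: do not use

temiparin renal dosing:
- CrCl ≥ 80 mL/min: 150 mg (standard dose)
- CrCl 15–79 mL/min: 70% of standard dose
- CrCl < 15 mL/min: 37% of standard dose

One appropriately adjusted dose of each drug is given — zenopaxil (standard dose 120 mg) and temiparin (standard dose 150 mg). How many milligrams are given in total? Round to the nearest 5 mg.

270 mg

CrCl = (140 − 33) × 113.3 / (72 × 1.21) × 0.85 = 12123.1 / 87.12 × 0.85 ≈ 118.3 mL/min
CrCl ≈ 118 mL/min.
zenopaxil: ≥ 80 mL/min → 100% of 120 mg = 120 mg.
temiparin: ≥ 80 mL/min → 100% of 150 mg = 150 mg.
Total = 120 + 150 = 270 mg.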